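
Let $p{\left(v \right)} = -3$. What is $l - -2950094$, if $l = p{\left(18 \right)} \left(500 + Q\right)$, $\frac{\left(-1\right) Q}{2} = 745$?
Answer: $2953064$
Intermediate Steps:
$Q = -1490$ ($Q = \left(-2\right) 745 = -1490$)
$l = 2970$ ($l = - 3 \left(500 - 1490\right) = \left(-3\right) \left(-990\right) = 2970$)
$l - -2950094 = 2970 - -2950094 = 2970 + 2950094 = 2953064$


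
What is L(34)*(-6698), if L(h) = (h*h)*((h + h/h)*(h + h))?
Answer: -18428073440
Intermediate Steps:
L(h) = 2*h**3*(1 + h) (L(h) = h**2*((h + 1)*(2*h)) = h**2*((1 + h)*(2*h)) = h**2*(2*h*(1 + h)) = 2*h**3*(1 + h))
L(34)*(-6698) = (2*34**3*(1 + 34))*(-6698) = (2*39304*35)*(-6698) = 2751280*(-6698) = -18428073440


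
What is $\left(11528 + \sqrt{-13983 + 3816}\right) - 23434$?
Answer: $-11906 + i \sqrt{10167} \approx -11906.0 + 100.83 i$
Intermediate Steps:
$\left(11528 + \sqrt{-13983 + 3816}\right) - 23434 = \left(11528 + \sqrt{-10167}\right) - 23434 = \left(11528 + i \sqrt{10167}\right) - 23434 = -11906 + i \sqrt{10167}$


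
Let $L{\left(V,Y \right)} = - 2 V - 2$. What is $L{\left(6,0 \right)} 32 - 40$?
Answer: $-488$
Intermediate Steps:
$L{\left(V,Y \right)} = -2 - 2 V$
$L{\left(6,0 \right)} 32 - 40 = \left(-2 - 12\right) 32 - 40 = \left(-14\right) 32 - 40 = -448 - 40 = -488$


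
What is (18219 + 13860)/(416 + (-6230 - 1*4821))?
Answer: -10693/3545 ≈ -3.0164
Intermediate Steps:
(18219 + 13860)/(416 + (-6230 - 1*4821)) = 32079/(416 + (-6230 - 4821)) = 32079/(416 - 11051) = 32079/(-10635) = 32079*(-1/10635) = -10693/3545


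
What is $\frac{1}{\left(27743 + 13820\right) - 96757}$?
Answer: $- \frac{1}{55194} \approx -1.8118 \cdot 10^{-5}$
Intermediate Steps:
$\frac{1}{\left(27743 + 13820\right) - 96757} = \frac{1}{41563 - 96757} = \frac{1}{-55194} = - \frac{1}{55194}$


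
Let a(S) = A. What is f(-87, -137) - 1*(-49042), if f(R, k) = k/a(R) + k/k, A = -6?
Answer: 294395/6 ≈ 49066.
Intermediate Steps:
a(S) = -6
f(R, k) = 1 - k/6 (f(R, k) = k/(-6) + k/k = k*(-⅙) + 1 = -k/6 + 1 = 1 - k/6)
f(-87, -137) - 1*(-49042) = (1 - ⅙*(-137)) - 1*(-49042) = (1 + 137/6) + 49042 = 143/6 + 49042 = 294395/6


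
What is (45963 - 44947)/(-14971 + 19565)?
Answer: 508/2297 ≈ 0.22116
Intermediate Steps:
(45963 - 44947)/(-14971 + 19565) = 1016/4594 = 1016*(1/4594) = 508/2297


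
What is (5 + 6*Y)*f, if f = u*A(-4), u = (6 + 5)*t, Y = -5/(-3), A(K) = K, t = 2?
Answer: -1320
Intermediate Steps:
Y = 5/3 (Y = -5*(-1/3) = 5/3 ≈ 1.6667)
u = 22 (u = (6 + 5)*2 = 11*2 = 22)
f = -88 (f = 22*(-4) = -88)
(5 + 6*Y)*f = (5 + 6*(5/3))*(-88) = (5 + 10)*(-88) = 15*(-88) = -1320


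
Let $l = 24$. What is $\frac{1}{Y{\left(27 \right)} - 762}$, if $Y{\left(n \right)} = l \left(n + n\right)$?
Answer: $\frac{1}{534} \approx 0.0018727$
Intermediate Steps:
$Y{\left(n \right)} = 48 n$ ($Y{\left(n \right)} = 24 \left(n + n\right) = 24 \cdot 2 n = 48 n$)
$\frac{1}{Y{\left(27 \right)} - 762} = \frac{1}{48 \cdot 27 - 762} = \frac{1}{1296 - 762} = \frac{1}{534}$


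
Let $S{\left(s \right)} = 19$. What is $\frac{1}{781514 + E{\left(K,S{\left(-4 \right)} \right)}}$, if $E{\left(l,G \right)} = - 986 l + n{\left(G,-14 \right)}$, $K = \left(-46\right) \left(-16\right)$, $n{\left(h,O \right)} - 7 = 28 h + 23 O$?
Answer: $\frac{1}{56035} \approx 1.7846 \cdot 10^{-5}$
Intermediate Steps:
$n{\left(h,O \right)} = 7 + 23 O + 28 h$ ($n{\left(h,O \right)} = 7 + \left(28 h + 23 O\right) = 7 + \left(23 O + 28 h\right) = 7 + 23 O + 28 h$)
$K = 736$
$E{\left(l,G \right)} = -315 - 986 l + 28 G$ ($E{\left(l,G \right)} = - 986 l + \left(7 + 23 \left(-14\right) + 28 G\right) = - 986 l + \left(7 - 322 + 28 G\right) = - 986 l + \left(-315 + 28 G\right) = -315 - 986 l + 28 G$)
$\frac{1}{781514 + E{\left(K,S{\left(-4 \right)} \right)}} = \frac{1}{781514 - 725479} = \frac{1}{56035}$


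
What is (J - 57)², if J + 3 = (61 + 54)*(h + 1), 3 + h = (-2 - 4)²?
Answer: 14822500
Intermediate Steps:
h = 33 (h = -3 + (-2 - 4)² = -3 + (-6)² = -3 + 36 = 33)
J = 3907 (J = -3 + (61 + 54)*(33 + 1) = -3 + 115*34 = -3 + 3910 = 3907)
(J - 57)² = (3907 - 57)² = 3850² = 14822500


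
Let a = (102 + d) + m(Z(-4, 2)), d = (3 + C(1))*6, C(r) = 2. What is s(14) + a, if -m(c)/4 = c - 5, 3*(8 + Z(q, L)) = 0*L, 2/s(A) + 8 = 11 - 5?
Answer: 183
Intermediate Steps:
s(A) = -1 (s(A) = 2/(-8 + (11 - 5)) = 2/(-8 + 6) = 2/(-2) = 2*(-1/2) = -1)
d = 30 (d = (3 + 2)*6 = 5*6 = 30)
Z(q, L) = -8 (Z(q, L) = -8 + (0*L)/3 = -8 + (1/3)*0 = -8 + 0 = -8)
m(c) = 20 - 4*c (m(c) = -4*(c - 5) = -4*(-5 + c) = 20 - 4*c)
a = 184 (a = (102 + 30) + (20 - 4*(-8)) = 132 + (20 + 32) = 132 + 52 = 184)
s(14) + a = -1 + 184 = 183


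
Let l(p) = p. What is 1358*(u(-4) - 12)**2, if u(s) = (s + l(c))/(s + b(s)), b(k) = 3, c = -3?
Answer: 33950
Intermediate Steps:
u(s) = (-3 + s)/(3 + s) (u(s) = (s - 3)/(s + 3) = (-3 + s)/(3 + s))
1358*(u(-4) - 12)**2 = 1358*((-3 - 4)/(3 - 4) - 12)**2 = 1358*(-7/(-1) - 12)**2 = 1358*(-1*(-7) - 12)**2 = 1358*(7 - 12)**2 = 1358*(-5)**2 = 1358*25 = 33950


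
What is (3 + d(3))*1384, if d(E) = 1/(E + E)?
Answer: 13148/3 ≈ 4382.7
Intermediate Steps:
d(E) = 1/(2*E)
(3 + d(3))*1384 = (3 + (1/2)/3)*1384 = (3 + (1/2)*(1/3))*1384 = (3 + 1/6)*1384 = (19/6)*1384 = 13148/3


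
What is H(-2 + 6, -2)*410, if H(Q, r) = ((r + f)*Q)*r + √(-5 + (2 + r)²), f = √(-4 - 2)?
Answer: 6560 - 3280*I*√6 + 410*I*√5 ≈ 6560.0 - 7117.5*I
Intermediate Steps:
f = I*√6 (f = √(-6) = I*√6 ≈ 2.4495*I)
H(Q, r) = √(-5 + (2 + r)²) + Q*r*(r + I*√6) (H(Q, r) = ((r + I*√6)*Q)*r + √(-5 + (2 + r)²) = (Q*(r + I*√6))*r + √(-5 + (2 + r)²) = Q*r*(r + I*√6) + √(-5 + (2 + r)²) = √(-5 + (2 + r)²) + Q*r*(r + I*√6))
H(-2 + 6, -2)*410 = (√(-5 + (2 - 2)²) + (-2 + 6)*(-2)² + I*(-2 + 6)*(-2)*√6)*410 = (√(-5 + 0²) + 4*4 + I*4*(-2)*√6)*410 = (√(-5 + 0) + 16 - 8*I*√6)*410 = (√(-5) + 16 - 8*I*√6)*410 = (I*√5 + 16 - 8*I*√6)*410 = (16 + I*√5 - 8*I*√6)*410 = 6560 - 3280*I*√6 + 410*I*√5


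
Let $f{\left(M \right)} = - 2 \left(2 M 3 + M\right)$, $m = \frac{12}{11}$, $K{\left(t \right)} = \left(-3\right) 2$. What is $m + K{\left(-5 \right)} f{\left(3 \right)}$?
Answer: $\frac{2784}{11} \approx 253.09$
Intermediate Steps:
$K{\left(t \right)} = -6$
$m = \frac{12}{11}$ ($m = 12 \cdot \frac{1}{11} = \frac{12}{11} \approx 1.0909$)
$f{\left(M \right)} = - 14 M$ ($f{\left(M \right)} = - 2 \left(2 \cdot 3 M + M\right) = - 2 \left(6 M + M\right) = - 2 \cdot 7 M = - 14 M$)
$m + K{\left(-5 \right)} f{\left(3 \right)} = \frac{12}{11} - 6 \left(\left(-14\right) 3\right) = \frac{12}{11} - -252 = \frac{12}{11} + 252 = \frac{2784}{11}$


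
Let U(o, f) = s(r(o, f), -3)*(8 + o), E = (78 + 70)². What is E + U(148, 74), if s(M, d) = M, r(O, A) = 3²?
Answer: 23308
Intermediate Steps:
r(O, A) = 9
E = 21904 (E = 148² = 21904)
U(o, f) = 72 + 9*o (U(o, f) = 9*(8 + o) = 72 + 9*o)
E + U(148, 74) = 21904 + (72 + 9*148) = 21904 + (72 + 1332) = 21904 + 1404 = 23308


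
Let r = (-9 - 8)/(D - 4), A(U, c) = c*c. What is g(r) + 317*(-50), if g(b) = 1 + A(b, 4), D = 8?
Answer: -15833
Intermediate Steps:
A(U, c) = c**2
r = -17/4 (r = (-9 - 8)/(8 - 4) = -17/4 ≈ -4.2500)
g(b) = 17 (g(b) = 1 + 4**2 = 1 + 16 = 17)
g(r) + 317*(-50) = 17 + 317*(-50) = 17 - 15850 = -15833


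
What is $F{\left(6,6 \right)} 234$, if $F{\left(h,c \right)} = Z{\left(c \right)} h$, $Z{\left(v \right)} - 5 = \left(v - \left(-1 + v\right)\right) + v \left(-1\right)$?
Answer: $0$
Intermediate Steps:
$Z{\left(v \right)} = 6 - v$ ($Z{\left(v \right)} = 5 + \left(\left(v - \left(-1 + v\right)\right) + v \left(-1\right)\right) = 5 - \left(-1 + v\right) = 6 - v$)
$F{\left(h,c \right)} = h \left(6 - c\right)$ ($F{\left(h,c \right)} = \left(6 - c\right) h = h \left(6 - c\right)$)
$F{\left(6,6 \right)} 234 = 6 \left(6 - 6\right) 234 = 6 \cdot 0 \cdot 234 = 0 \cdot 234 = 0$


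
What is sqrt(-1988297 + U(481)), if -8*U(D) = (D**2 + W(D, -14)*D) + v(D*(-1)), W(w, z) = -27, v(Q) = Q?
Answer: I*sqrt(32248538)/4 ≈ 1419.7*I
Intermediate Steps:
U(D) = -D**2/8 + 7*D/2 (U(D) = -((D**2 - 27*D) + D*(-1))/8 = -((D**2 - 27*D) - D)/8 = -(D**2 - 28*D)/8 = -D**2/8 + 7*D/2)
sqrt(-1988297 + U(481)) = sqrt(-1988297 + (1/8)*481*(28 - 1*481)) = sqrt(-1988297 + (1/8)*481*(28 - 481)) = sqrt(-1988297 + (1/8)*481*(-453)) = sqrt(-1988297 - 217893/8) = sqrt(-16124269/8) = I*sqrt(32248538)/4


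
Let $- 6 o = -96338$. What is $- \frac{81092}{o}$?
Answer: $- \frac{22116}{4379} \approx -5.0505$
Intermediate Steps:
$o = \frac{48169}{3}$ ($o = \left(- \frac{1}{6}\right) \left(-96338\right) = \frac{48169}{3} \approx 16056.0$)
$- \frac{81092}{o} = - \frac{81092}{\frac{48169}{3}} = \left(-81092\right) \frac{3}{48169} = - \frac{22116}{4379}$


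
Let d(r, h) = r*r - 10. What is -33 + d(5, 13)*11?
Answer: 132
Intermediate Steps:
d(r, h) = -10 + r² (d(r, h) = r² - 10 = -10 + r²)
-33 + d(5, 13)*11 = -33 + (-10 + 5²)*11 = -33 + (-10 + 25)*11 = -33 + 15*11 = -33 + 165 = 132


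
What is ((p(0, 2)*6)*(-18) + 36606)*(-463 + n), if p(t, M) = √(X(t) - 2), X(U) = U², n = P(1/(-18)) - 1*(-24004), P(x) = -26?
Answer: 860790090 - 2539620*I*√2 ≈ 8.6079e+8 - 3.5916e+6*I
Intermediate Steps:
n = 23978 (n = -26 - 1*(-24004) = -26 + 24004 = 23978)
p(t, M) = √(-2 + t²) (p(t, M) = √(t² - 2) = √(-2 + t²))
((p(0, 2)*6)*(-18) + 36606)*(-463 + n) = ((√(-2 + 0²)*6)*(-18) + 36606)*(-463 + 23978) = ((√(-2 + 0)*6)*(-18) + 36606)*23515 = ((√(-2)*6)*(-18) + 36606)*23515 = (((I*√2)*6)*(-18) + 36606)*23515 = ((6*I*√2)*(-18) + 36606)*23515 = (-108*I*√2 + 36606)*23515 = (36606 - 108*I*√2)*23515 = 860790090 - 2539620*I*√2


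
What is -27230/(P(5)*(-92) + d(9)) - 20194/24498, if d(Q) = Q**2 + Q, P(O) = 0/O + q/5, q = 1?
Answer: -835658038/2192571 ≈ -381.13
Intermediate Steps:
P(O) = 1/5 (P(O) = 0/O + 1/5 = 0 + 1*(1/5) = 0 + 1/5 = 1/5)
d(Q) = Q + Q**2
-27230/(P(5)*(-92) + d(9)) - 20194/24498 = -27230/((1/5)*(-92) + 9*(1 + 9)) - 20194/24498 = -27230/(-92/5 + 9*10) - 20194*1/24498 = -27230/(-92/5 + 90) - 10097/12249 = -27230/358/5 - 10097/12249 = -27230*5/358 - 10097/12249 = -68075/179 - 10097/12249 = -835658038/2192571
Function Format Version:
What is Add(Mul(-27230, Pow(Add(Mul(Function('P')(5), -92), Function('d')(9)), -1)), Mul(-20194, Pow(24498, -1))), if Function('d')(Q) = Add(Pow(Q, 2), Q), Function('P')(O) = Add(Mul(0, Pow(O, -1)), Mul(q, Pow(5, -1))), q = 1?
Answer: Rational(-835658038, 2192571) ≈ -381.13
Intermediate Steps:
Function('P')(O) = Rational(1, 5) (Function('P')(O) = Add(Mul(0, Pow(O, -1)), Mul(1, Pow(5, -1))) = Add(0, Mul(1, Rational(1, 5))) = Add(0, Rational(1, 5)) = Rational(1, 5))
Function('d')(Q) = Add(Q, Pow(Q, 2))
Add(Mul(-27230, Pow(Add(Mul(Function('P')(5), -92), Function('d')(9)), -1)), Mul(-20194, Pow(24498, -1))) = Add(Mul(-27230, Pow(Add(Mul(Rational(1, 5), -92), Mul(9, Add(1, 9))), -1)), Mul(-20194, Pow(24498, -1))) = Add(Mul(-27230, Pow(Add(Rational(-92, 5), Mul(9, 10)), -1)), Mul(-20194, Rational(1, 24498))) = Add(Mul(-27230, Pow(Add(Rational(-92, 5), 90), -1)), Rational(-10097, 12249)) = Add(Mul(-27230, Pow(Rational(358, 5), -1)), Rational(-10097, 12249)) = Add(Mul(-27230, Rational(5, 358)), Rational(-10097, 12249)) = Add(Rational(-68075, 179), Rational(-10097, 12249)) = Rational(-835658038, 2192571)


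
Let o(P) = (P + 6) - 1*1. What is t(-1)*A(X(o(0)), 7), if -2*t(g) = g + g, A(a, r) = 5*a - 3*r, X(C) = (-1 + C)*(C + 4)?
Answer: 159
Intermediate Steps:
o(P) = 5 + P (o(P) = (6 + P) - 1 = 5 + P)
X(C) = (-1 + C)*(4 + C)
A(a, r) = -3*r + 5*a
t(g) = -g (t(g) = -(g + g)/2 = -g)
t(-1)*A(X(o(0)), 7) = (-1*(-1))*(-3*7 + 5*(-4 + (5 + 0)**2 + 3*(5 + 0))) = 1*(-21 + 5*(-4 + 5**2 + 3*5)) = 1*(-21 + 5*(-4 + 25 + 15)) = 1*(-21 + 5*36) = 1*(-21 + 180) = 1*159 = 159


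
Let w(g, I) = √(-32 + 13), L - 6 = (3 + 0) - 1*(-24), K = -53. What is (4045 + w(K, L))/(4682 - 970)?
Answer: 4045/3712 + I*√19/3712 ≈ 1.0897 + 0.0011743*I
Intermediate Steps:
L = 33 (L = 6 + ((3 + 0) - 1*(-24)) = 6 + (3 + 24) = 6 + 27 = 33)
w(g, I) = I*√19 (w(g, I) = √(-19) = I*√19)
(4045 + w(K, L))/(4682 - 970) = (4045 + I*√19)/(4682 - 970) = (4045 + I*√19)/3712 = (4045 + I*√19)*(1/3712) = 4045/3712 + I*√19/3712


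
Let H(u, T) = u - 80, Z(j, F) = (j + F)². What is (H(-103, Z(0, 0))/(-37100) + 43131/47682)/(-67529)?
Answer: -268147651/19909824927300 ≈ -1.3468e-5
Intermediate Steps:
Z(j, F) = (F + j)²
H(u, T) = -80 + u
(H(-103, Z(0, 0))/(-37100) + 43131/47682)/(-67529) = ((-80 - 103)/(-37100) + 43131/47682)/(-67529) = (-183*(-1/37100) + 43131*(1/47682))*(-1/67529) = (183/37100 + 14377/15894)*(-1/67529) = (268147651/294833700)*(-1/67529) = -268147651/19909824927300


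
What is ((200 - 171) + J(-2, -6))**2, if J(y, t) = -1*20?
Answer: 81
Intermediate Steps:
J(y, t) = -20
((200 - 171) + J(-2, -6))**2 = ((200 - 171) - 20)**2 = (29 - 20)**2 = 9**2 = 81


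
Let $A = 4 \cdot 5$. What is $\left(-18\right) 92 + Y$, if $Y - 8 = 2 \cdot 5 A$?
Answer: $-1448$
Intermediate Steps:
$A = 20$
$Y = 208$ ($Y = 8 + 2 \cdot 5 \cdot 20 = 8 + 10 \cdot 20 = 8 + 200 = 208$)
$\left(-18\right) 92 + Y = \left(-18\right) 92 + 208 = -1656 + 208 = -1448$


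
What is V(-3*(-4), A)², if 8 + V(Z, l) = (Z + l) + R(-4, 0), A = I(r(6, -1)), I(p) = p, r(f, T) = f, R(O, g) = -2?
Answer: 64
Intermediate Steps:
A = 6
V(Z, l) = -10 + Z + l (V(Z, l) = -8 + ((Z + l) - 2) = -8 + (-2 + Z + l) = -10 + Z + l)
V(-3*(-4), A)² = (-10 - 3*(-4) + 6)² = (-10 + 12 + 6)² = 8² = 64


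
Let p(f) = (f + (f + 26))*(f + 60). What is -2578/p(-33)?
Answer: 1289/540 ≈ 2.3870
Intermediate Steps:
p(f) = (26 + 2*f)*(60 + f) (p(f) = (f + (26 + f))*(60 + f) = (26 + 2*f)*(60 + f))
-2578/p(-33) = -2578/(1560 + 2*(-33)² + 146*(-33)) = -2578/(1560 + 2*1089 - 4818) = -2578/(1560 + 2178 - 4818) = -2578/(-1080) = -2578*(-1/1080) = 1289/540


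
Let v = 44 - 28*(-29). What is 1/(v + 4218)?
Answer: 1/5074 ≈ 0.00019708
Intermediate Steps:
v = 856 (v = 44 + 812 = 856)
1/(v + 4218) = 1/(856 + 4218) = 1/5074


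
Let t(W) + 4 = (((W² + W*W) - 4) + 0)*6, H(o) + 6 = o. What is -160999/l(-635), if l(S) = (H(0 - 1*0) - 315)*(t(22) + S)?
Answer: 160999/1651545 ≈ 0.097484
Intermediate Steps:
H(o) = -6 + o
t(W) = -28 + 12*W² (t(W) = -4 + (((W² + W*W) - 4) + 0)*6 = -4 + (((W² + W²) - 4) + 0)*6 = -4 + ((2*W² - 4) + 0)*6 = -4 + ((-4 + 2*W²) + 0)*6 = -4 + (-4 + 2*W²)*6 = -4 + (-24 + 12*W²) = -28 + 12*W²)
l(S) = -1855380 - 321*S (l(S) = ((-6 + (0 - 1*0)) - 315)*((-28 + 12*22²) + S) = ((-6 + (0 + 0)) - 315)*((-28 + 12*484) + S) = ((-6 + 0) - 315)*((-28 + 5808) + S) = (-6 - 315)*(5780 + S) = -321*(5780 + S) = -1855380 - 321*S)
-160999/l(-635) = -160999/(-1855380 - 321*(-635)) = -160999/(-1855380 + 203835) = -160999/(-1651545) = -160999*(-1/1651545) = 160999/1651545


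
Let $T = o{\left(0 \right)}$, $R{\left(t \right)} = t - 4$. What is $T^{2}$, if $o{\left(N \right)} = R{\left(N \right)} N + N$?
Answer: $0$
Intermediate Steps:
$R{\left(t \right)} = -4 + t$
$o{\left(N \right)} = N + N \left(-4 + N\right)$ ($o{\left(N \right)} = \left(-4 + N\right) N + N = N \left(-4 + N\right) + N = N + N \left(-4 + N\right)$)
$T = 0$ ($T = 0 \left(-3 + 0\right) = 0 \left(-3\right) = 0$)
$T^{2} = 0^{2} = 0$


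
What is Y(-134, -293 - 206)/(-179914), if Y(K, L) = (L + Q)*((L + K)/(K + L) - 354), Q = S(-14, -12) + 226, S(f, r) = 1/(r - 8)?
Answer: -1927733/3598280 ≈ -0.53574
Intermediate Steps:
S(f, r) = 1/(-8 + r)
Q = 4519/20 (Q = 1/(-8 - 12) + 226 = 1/(-20) + 226 = -1/20 + 226 = 4519/20 ≈ 225.95)
Y(K, L) = -1595207/20 - 353*L (Y(K, L) = (L + 4519/20)*((L + K)/(K + L) - 354) = (4519/20 + L)*((K + L)/(K + L) - 354) = (4519/20 + L)*(1 - 354) = (4519/20 + L)*(-353) = -1595207/20 - 353*L)
Y(-134, -293 - 206)/(-179914) = (-1595207/20 - 353*(-293 - 206))/(-179914) = (-1595207/20 - 353*(-499))*(-1/179914) = (-1595207/20 + 176147)*(-1/179914) = (1927733/20)*(-1/179914) = -1927733/3598280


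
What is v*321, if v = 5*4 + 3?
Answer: 7383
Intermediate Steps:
v = 23 (v = 20 + 3 = 23)
v*321 = 23*321 = 7383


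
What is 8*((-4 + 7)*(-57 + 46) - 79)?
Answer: -896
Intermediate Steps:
8*((-4 + 7)*(-57 + 46) - 79) = 8*(3*(-11) - 79) = 8*(-33 - 79) = 8*(-112) = -896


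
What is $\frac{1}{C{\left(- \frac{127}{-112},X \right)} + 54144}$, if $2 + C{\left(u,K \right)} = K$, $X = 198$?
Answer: $\frac{1}{54340} \approx 1.8403 \cdot 10^{-5}$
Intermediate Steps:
$C{\left(u,K \right)} = -2 + K$
$\frac{1}{C{\left(- \frac{127}{-112},X \right)} + 54144} = \frac{1}{\left(-2 + 198\right) + 54144} = \frac{1}{196 + 54144} = \frac{1}{54340}$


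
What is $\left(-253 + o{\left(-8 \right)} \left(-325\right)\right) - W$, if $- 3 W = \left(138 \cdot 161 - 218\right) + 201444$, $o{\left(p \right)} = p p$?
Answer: $\frac{160285}{3} \approx 53428.0$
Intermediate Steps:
$o{\left(p \right)} = p^{2}$
$W = - \frac{223444}{3}$ ($W = - \frac{\left(138 \cdot 161 - 218\right) + 201444}{3} = - \frac{\left(22218 - 218\right) + 201444}{3} = - \frac{22000 + 201444}{3} = \left(- \frac{1}{3}\right) 223444 = - \frac{223444}{3} \approx -74481.0$)
$\left(-253 + o{\left(-8 \right)} \left(-325\right)\right) - W = \left(-253 + \left(-8\right)^{2} \left(-325\right)\right) - - \frac{223444}{3} = \left(-253 + 64 \left(-325\right)\right) + \frac{223444}{3} = \left(-253 - 20800\right) + \frac{223444}{3} = -21053 + \frac{223444}{3} = \frac{160285}{3}$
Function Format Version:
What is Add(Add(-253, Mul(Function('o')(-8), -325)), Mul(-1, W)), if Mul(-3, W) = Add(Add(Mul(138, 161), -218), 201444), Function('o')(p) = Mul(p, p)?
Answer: Rational(160285, 3) ≈ 53428.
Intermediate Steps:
Function('o')(p) = Pow(p, 2)
W = Rational(-223444, 3) (W = Mul(Rational(-1, 3), Add(Add(Mul(138, 161), -218), 201444)) = Mul(Rational(-1, 3), Add(Add(22218, -218), 201444)) = Mul(Rational(-1, 3), Add(22000, 201444)) = Mul(Rational(-1, 3), 223444) = Rational(-223444, 3) ≈ -74481.)
Add(Add(-253, Mul(Function('o')(-8), -325)), Mul(-1, W)) = Add(Add(-253, Mul(Pow(-8, 2), -325)), Mul(-1, Rational(-223444, 3))) = Add(Add(-253, Mul(64, -325)), Rational(223444, 3)) = Add(Add(-253, -20800), Rational(223444, 3)) = Add(-21053, Rational(223444, 3)) = Rational(160285, 3)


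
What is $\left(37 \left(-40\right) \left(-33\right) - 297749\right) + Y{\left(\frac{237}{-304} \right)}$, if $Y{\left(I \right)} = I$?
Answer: $- \frac{75668573}{304} \approx -2.4891 \cdot 10^{5}$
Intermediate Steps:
$\left(37 \left(-40\right) \left(-33\right) - 297749\right) + Y{\left(\frac{237}{-304} \right)} = \left(37 \left(-40\right) \left(-33\right) - 297749\right) + \frac{237}{-304} = \left(\left(-1480\right) \left(-33\right) - 297749\right) + 237 \left(- \frac{1}{304}\right) = \left(48840 - 297749\right) - \frac{237}{304} = -248909 - \frac{237}{304} = - \frac{75668573}{304}$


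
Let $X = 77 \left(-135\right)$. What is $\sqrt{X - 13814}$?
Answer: $i \sqrt{24209} \approx 155.59 i$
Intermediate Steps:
$X = -10395$
$\sqrt{X - 13814} = \sqrt{-10395 - 13814} = \sqrt{-24209} = i \sqrt{24209}$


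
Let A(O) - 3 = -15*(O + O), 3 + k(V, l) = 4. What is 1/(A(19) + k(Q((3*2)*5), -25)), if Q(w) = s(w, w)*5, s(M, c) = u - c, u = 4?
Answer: -1/566 ≈ -0.0017668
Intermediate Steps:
s(M, c) = 4 - c
Q(w) = 20 - 5*w (Q(w) = (4 - w)*5 = 20 - 5*w)
k(V, l) = 1 (k(V, l) = -3 + 4 = 1)
A(O) = 3 - 30*O (A(O) = 3 - 15*(O + O) = 3 - 30*O)
1/(A(19) + k(Q((3*2)*5), -25)) = 1/((3 - 30*19) + 1) = 1/((3 - 570) + 1) = 1/(-567 + 1) = 1/(-566) = -1/566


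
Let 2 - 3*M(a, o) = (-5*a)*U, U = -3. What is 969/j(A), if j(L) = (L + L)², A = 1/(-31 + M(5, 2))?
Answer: 2225147/3 ≈ 7.4172e+5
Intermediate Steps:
M(a, o) = ⅔ - 5*a (M(a, o) = ⅔ - (-5*a)*(-3)/3 = ⅔ - 5*a)
A = -3/166 (A = 1/(-31 + (⅔ - 5*5)) = 1/(-31 + (⅔ - 25)) = 1/(-31 - 73/3) = 1/(-166/3) = -3/166 ≈ -0.018072)
j(L) = 4*L² (j(L) = (2*L)² = 4*L²)
969/j(A) = 969/((4*(-3/166)²)) = 969/((4*(9/27556))) = 969/(9/6889) = 969*(6889/9) = 2225147/3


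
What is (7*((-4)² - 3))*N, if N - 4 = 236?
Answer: 21840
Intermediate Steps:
N = 240 (N = 4 + 236 = 240)
(7*((-4)² - 3))*N = (7*((-4)² - 3))*240 = (7*(16 - 3))*240 = (7*13)*240 = 91*240 = 21840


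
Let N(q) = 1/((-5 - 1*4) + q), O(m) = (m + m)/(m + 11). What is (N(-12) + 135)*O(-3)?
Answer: -1417/14 ≈ -101.21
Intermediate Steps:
O(m) = 2*m/(11 + m) (O(m) = (2*m)/(11 + m) = 2*m/(11 + m))
N(q) = 1/(-9 + q) (N(q) = 1/((-5 - 4) + q) = 1/(-9 + q))
(N(-12) + 135)*O(-3) = (1/(-9 - 12) + 135)*(2*(-3)/(11 - 3)) = (1/(-21) + 135)*(2*(-3)/8) = (-1/21 + 135)*(2*(-3)*(1/8)) = (2834/21)*(-3/4) = -1417/14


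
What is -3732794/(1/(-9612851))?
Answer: 35882792535694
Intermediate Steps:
-3732794/(1/(-9612851)) = -3732794/(-1/9612851) = -3732794*(-9612851) = 35882792535694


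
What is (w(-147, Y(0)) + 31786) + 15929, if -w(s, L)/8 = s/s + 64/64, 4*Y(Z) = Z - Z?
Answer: 47699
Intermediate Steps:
Y(Z) = 0 (Y(Z) = (Z - Z)/4 = (¼)*0 = 0)
w(s, L) = -16 (w(s, L) = -8*(s/s + 64/64) = -8*(1 + 64*(1/64)) = -8*(1 + 1) = -8*2 = -16)
(w(-147, Y(0)) + 31786) + 15929 = (-16 + 31786) + 15929 = 31770 + 15929 = 47699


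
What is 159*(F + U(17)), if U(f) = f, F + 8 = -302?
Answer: -46587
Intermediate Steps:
F = -310 (F = -8 - 302 = -310)
159*(F + U(17)) = 159*(-310 + 17) = 159*(-293) = -46587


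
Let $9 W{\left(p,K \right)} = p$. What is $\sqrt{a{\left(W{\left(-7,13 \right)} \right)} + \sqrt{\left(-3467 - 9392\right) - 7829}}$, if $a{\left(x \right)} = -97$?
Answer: $\sqrt{-97 + 4 i \sqrt{1293}} \approx 6.184 + 11.629 i$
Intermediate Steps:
$W{\left(p,K \right)} = \frac{p}{9}$
$\sqrt{a{\left(W{\left(-7,13 \right)} \right)} + \sqrt{\left(-3467 - 9392\right) - 7829}} = \sqrt{-97 + \sqrt{\left(-3467 - 9392\right) - 7829}} = \sqrt{-97 + \sqrt{-12859 - 7829}} = \sqrt{-97 + \sqrt{-20688}} = \sqrt{-97 + 4 i \sqrt{1293}}$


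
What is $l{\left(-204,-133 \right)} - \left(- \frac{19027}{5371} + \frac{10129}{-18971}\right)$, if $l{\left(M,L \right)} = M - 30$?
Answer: $- \frac{23427654318}{101893241} \approx -229.92$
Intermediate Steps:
$l{\left(M,L \right)} = -30 + M$ ($l{\left(M,L \right)} = M - 30 = -30 + M$)
$l{\left(-204,-133 \right)} - \left(- \frac{19027}{5371} + \frac{10129}{-18971}\right) = \left(-30 - 204\right) - \left(- \frac{19027}{5371} + \frac{10129}{-18971}\right) = -234 - \left(\left(-19027\right) \frac{1}{5371} + 10129 \left(- \frac{1}{18971}\right)\right) = -234 - \left(- \frac{19027}{5371} - \frac{10129}{18971}\right) = -234 - - \frac{415364076}{101893241} = -234 + \frac{415364076}{101893241} = - \frac{23427654318}{101893241}$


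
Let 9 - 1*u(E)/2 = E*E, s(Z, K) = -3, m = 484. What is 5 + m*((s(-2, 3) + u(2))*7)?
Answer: 23721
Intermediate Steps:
u(E) = 18 - 2*E² (u(E) = 18 - 2*E*E = 18 - 2*E²)
5 + m*((s(-2, 3) + u(2))*7) = 5 + 484*((-3 + (18 - 2*2²))*7) = 5 + 484*((-3 + (18 - 2*4))*7) = 5 + 484*((-3 + (18 - 8))*7) = 5 + 484*((-3 + 10)*7) = 5 + 484*(7*7) = 5 + 484*49 = 5 + 23716 = 23721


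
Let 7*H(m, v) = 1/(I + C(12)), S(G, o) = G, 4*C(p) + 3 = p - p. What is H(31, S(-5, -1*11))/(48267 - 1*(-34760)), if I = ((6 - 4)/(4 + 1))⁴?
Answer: -2500/1052533279 ≈ -2.3752e-6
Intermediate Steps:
C(p) = -¾ (C(p) = -¾ + (p - p)/4 = -¾ + (¼)*0 = -¾ + 0 = -¾)
I = 16/625 (I = (2/5)⁴ = (2*(⅕))⁴ = (⅖)⁴ = 16/625 ≈ 0.025600)
H(m, v) = -2500/12677 (H(m, v) = 1/(7*(16/625 - ¾)) = 1/(7*(-1811/2500)) = (⅐)*(-2500/1811) = -2500/12677)
H(31, S(-5, -1*11))/(48267 - 1*(-34760)) = -2500/(12677*(48267 - 1*(-34760))) = -2500/(12677*(48267 + 34760)) = -2500/12677/83027 = -2500/12677*1/83027 = -2500/1052533279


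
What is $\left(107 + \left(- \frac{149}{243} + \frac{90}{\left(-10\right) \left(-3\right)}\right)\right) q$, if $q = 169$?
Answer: $\frac{4492189}{243} \approx 18486.0$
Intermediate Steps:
$\left(107 + \left(- \frac{149}{243} + \frac{90}{\left(-10\right) \left(-3\right)}\right)\right) q = \left(107 + \left(- \frac{149}{243} + \frac{90}{\left(-10\right) \left(-3\right)}\right)\right) 169 = \left(107 + \left(\left(-149\right) \frac{1}{243} + \frac{90}{30}\right)\right) 169 = \left(107 + \left(- \frac{149}{243} + 90 \cdot \frac{1}{30}\right)\right) 169 = \left(107 + \left(- \frac{149}{243} + 3\right)\right) 169 = \left(107 + \frac{580}{243}\right) 169 = \frac{26581}{243} \cdot 169 = \frac{4492189}{243}$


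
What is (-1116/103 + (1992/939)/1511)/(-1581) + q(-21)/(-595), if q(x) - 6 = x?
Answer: 17285114963/539108198643 ≈ 0.032062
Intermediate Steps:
q(x) = 6 + x
(-1116/103 + (1992/939)/1511)/(-1581) + q(-21)/(-595) = (-1116/103 + (1992/939)/1511)/(-1581) + (6 - 21)/(-595) = (-1116*1/103 + (1992*(1/939))*(1/1511))*(-1/1581) - 15*(-1/595) = (-1116/103 + (664/313)*(1/1511))*(-1/1581) + 3/119 = (-1116/103 + 664/472943)*(-1/1581) + 3/119 = -527735996/48713129*(-1/1581) + 3/119 = 527735996/77015456949 + 3/119 = 17285114963/539108198643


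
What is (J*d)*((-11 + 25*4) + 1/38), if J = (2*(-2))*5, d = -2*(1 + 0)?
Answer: 67660/19 ≈ 3561.1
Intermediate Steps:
d = -2 (d = -2*1 = -2)
J = -20 (J = -4*5 = -20)
(J*d)*((-11 + 25*4) + 1/38) = (-20*(-2))*((-11 + 25*4) + 1/38) = 40*((-11 + 100) + 1/38) = 40*(89 + 1/38) = 40*(3383/38) = 67660/19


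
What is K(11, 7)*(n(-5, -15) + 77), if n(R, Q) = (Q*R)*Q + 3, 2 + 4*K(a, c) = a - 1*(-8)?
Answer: -17765/4 ≈ -4441.3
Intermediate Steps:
K(a, c) = 3/2 + a/4 (K(a, c) = -½ + (a - 1*(-8))/4 = -½ + (a + 8)/4 = -½ + (8 + a)/4 = -½ + (2 + a/4) = 3/2 + a/4)
n(R, Q) = 3 + R*Q² (n(R, Q) = R*Q² + 3 = 3 + R*Q²)
K(11, 7)*(n(-5, -15) + 77) = (3/2 + (¼)*11)*((3 - 5*(-15)²) + 77) = (3/2 + 11/4)*((3 - 5*225) + 77) = 17*((3 - 1125) + 77)/4 = 17*(-1122 + 77)/4 = (17/4)*(-1045) = -17765/4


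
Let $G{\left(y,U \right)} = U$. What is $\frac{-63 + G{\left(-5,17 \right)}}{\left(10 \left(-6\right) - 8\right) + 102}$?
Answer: $- \frac{23}{17} \approx -1.3529$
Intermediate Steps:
$\frac{-63 + G{\left(-5,17 \right)}}{\left(10 \left(-6\right) - 8\right) + 102} = \frac{-63 + 17}{\left(10 \left(-6\right) - 8\right) + 102} = - \frac{46}{\left(-60 - 8\right) + 102} = - \frac{46}{-68 + 102} = - \frac{46}{34} = \left(-46\right) \frac{1}{34} = - \frac{23}{17}$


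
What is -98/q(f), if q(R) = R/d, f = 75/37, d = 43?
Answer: -155918/75 ≈ -2078.9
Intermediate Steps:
f = 75/37 (f = 75*(1/37) = 75/37 ≈ 2.0270)
q(R) = R/43
-98/q(f) = -98/((1/43)*(75/37)) = -98/75/1591 = -98*1591/75 = -155918/75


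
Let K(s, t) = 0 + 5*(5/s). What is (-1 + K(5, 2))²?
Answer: 16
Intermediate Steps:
K(s, t) = 25/s (K(s, t) = 0 + 25/s = 25/s)
(-1 + K(5, 2))² = (-1 + 25/5)² = (-1 + 25*(⅕))² = (-1 + 5)² = 4² = 16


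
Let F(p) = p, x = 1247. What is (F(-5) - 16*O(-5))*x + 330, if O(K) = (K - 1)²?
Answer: -724177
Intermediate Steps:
O(K) = (-1 + K)²
(F(-5) - 16*O(-5))*x + 330 = (-5 - 16*(-1 - 5)²)*1247 + 330 = (-5 - 16*(-6)²)*1247 + 330 = (-5 - 16*36)*1247 + 330 = (-5 - 576)*1247 + 330 = -581*1247 + 330 = -724507 + 330 = -724177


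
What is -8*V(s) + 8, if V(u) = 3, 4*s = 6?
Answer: -16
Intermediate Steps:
s = 3/2 (s = (¼)*6 = 3/2 ≈ 1.5000)
-8*V(s) + 8 = -8*3 + 8 = -24 + 8 = -16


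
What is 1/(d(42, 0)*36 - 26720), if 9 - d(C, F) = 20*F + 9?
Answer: -1/26720 ≈ -3.7425e-5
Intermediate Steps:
d(C, F) = -20*F (d(C, F) = 9 - (20*F + 9) = 9 - (9 + 20*F) = 9 + (-9 - 20*F) = -20*F)
1/(d(42, 0)*36 - 26720) = 1/(-20*0*36 - 26720) = 1/(0*36 - 26720) = 1/(0 - 26720) = 1/(-26720) = -1/26720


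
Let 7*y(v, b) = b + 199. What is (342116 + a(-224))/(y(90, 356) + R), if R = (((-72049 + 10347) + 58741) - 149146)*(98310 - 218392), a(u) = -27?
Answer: 2394623/127857189973 ≈ 1.8729e-5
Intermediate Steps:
y(v, b) = 199/7 + b/7 (y(v, b) = (b + 199)/7 = (199 + b)/7 = 199/7 + b/7)
R = 18265312774 (R = ((-61702 + 58741) - 149146)*(-120082) = (-2961 - 149146)*(-120082) = -152107*(-120082) = 18265312774)
(342116 + a(-224))/(y(90, 356) + R) = (342116 - 27)/((199/7 + (⅐)*356) + 18265312774) = 342089/((199/7 + 356/7) + 18265312774) = 342089/(555/7 + 18265312774) = 342089/(127857189973/7) = 342089*(7/127857189973) = 2394623/127857189973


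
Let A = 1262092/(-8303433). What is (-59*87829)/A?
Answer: 43027650800463/1262092 ≈ 3.4092e+7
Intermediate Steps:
A = -1262092/8303433 (A = 1262092*(-1/8303433) = -1262092/8303433 ≈ -0.15200)
(-59*87829)/A = (-59*87829)/(-1262092/8303433) = -5181911*(-8303433/1262092) = 43027650800463/1262092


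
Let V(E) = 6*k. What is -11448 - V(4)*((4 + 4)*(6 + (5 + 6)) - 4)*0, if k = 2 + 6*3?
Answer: -11448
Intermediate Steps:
k = 20 (k = 2 + 18 = 20)
V(E) = 120 (V(E) = 6*20 = 120)
-11448 - V(4)*((4 + 4)*(6 + (5 + 6)) - 4)*0 = -11448 - 120*((4 + 4)*(6 + (5 + 6)) - 4)*0 = -11448 - 120*(8*(6 + 11) - 4)*0 = -11448 - 120*(8*17 - 4)*0 = -11448 - 120*(136 - 4)*0 = -11448 - 120*132*0 = -11448 - 120*0 = -11448 - 1*0 = -11448 + 0 = -11448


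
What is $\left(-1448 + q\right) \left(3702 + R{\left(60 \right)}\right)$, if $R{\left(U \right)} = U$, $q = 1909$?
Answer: $1734282$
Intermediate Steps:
$\left(-1448 + q\right) \left(3702 + R{\left(60 \right)}\right) = \left(-1448 + 1909\right) \left(3702 + 60\right) = 461 \cdot 3762 = 1734282$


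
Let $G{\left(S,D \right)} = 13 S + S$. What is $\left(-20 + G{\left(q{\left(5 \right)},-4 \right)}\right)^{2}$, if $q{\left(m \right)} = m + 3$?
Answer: $8464$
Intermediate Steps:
$q{\left(m \right)} = 3 + m$
$G{\left(S,D \right)} = 14 S$
$\left(-20 + G{\left(q{\left(5 \right)},-4 \right)}\right)^{2} = \left(-20 + 14 \left(3 + 5\right)\right)^{2} = \left(-20 + 14 \cdot 8\right)^{2} = \left(-20 + 112\right)^{2} = 92^{2} = 8464$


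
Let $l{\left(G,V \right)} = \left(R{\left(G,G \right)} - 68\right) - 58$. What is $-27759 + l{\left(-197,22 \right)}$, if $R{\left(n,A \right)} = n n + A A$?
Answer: $49733$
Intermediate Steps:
$R{\left(n,A \right)} = A^{2} + n^{2}$ ($R{\left(n,A \right)} = n^{2} + A^{2} = A^{2} + n^{2}$)
$l{\left(G,V \right)} = -126 + 2 G^{2}$ ($l{\left(G,V \right)} = \left(\left(G^{2} + G^{2}\right) - 68\right) - 58 = \left(2 G^{2} - 68\right) - 58 = \left(-68 + 2 G^{2}\right) - 58 = -126 + 2 G^{2}$)
$-27759 + l{\left(-197,22 \right)} = -27759 - \left(126 - 2 \left(-197\right)^{2}\right) = -27759 + \left(-126 + 2 \cdot 38809\right) = -27759 + \left(-126 + 77618\right) = -27759 + 77492 = 49733$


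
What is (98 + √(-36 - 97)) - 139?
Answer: -41 + I*√133 ≈ -41.0 + 11.533*I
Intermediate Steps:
(98 + √(-36 - 97)) - 139 = (98 + √(-133)) - 139 = (98 + I*√133) - 139 = -41 + I*√133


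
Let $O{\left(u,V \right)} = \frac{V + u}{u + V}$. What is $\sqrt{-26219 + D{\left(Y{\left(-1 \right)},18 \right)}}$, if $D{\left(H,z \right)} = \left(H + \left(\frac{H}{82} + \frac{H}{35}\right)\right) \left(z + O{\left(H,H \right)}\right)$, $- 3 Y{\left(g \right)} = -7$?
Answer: $\frac{i \sqrt{39596918910}}{1230} \approx 161.78 i$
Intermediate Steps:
$Y{\left(g \right)} = \frac{7}{3}$ ($Y{\left(g \right)} = \left(- \frac{1}{3}\right) \left(-7\right) = \frac{7}{3}$)
$O{\left(u,V \right)} = 1$ ($O{\left(u,V \right)} = \frac{V + u}{V + u} = 1$)
$D{\left(H,z \right)} = \frac{2987 H \left(1 + z\right)}{2870}$ ($D{\left(H,z \right)} = \left(H + \left(\frac{H}{82} + \frac{H}{35}\right)\right) \left(z + 1\right) = \left(H + \left(H \frac{1}{82} + H \frac{1}{35}\right)\right) \left(1 + z\right) = \left(H + \left(\frac{H}{82} + \frac{H}{35}\right)\right) \left(1 + z\right) = \left(H + \frac{117 H}{2870}\right) \left(1 + z\right) = \frac{2987 H}{2870} \left(1 + z\right) = \frac{2987 H \left(1 + z\right)}{2870}$)
$\sqrt{-26219 + D{\left(Y{\left(-1 \right)},18 \right)}} = \sqrt{-26219 + \frac{2987}{2870} \cdot \frac{7}{3} \left(1 + 18\right)} = \sqrt{-26219 + \frac{2987}{2870} \cdot \frac{7}{3} \cdot 19} = \sqrt{-26219 + \frac{56753}{1230}} = \sqrt{- \frac{32192617}{1230}} = \frac{i \sqrt{39596918910}}{1230}$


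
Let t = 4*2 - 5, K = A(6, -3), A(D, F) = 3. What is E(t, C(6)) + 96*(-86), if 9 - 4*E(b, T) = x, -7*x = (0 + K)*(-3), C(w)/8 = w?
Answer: -115557/14 ≈ -8254.1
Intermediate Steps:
C(w) = 8*w
K = 3
t = 3 (t = 8 - 5 = 3)
x = 9/7 (x = -(0 + 3)*(-3)/7 = -3*(-3)/7 = -⅐*(-9) = 9/7 ≈ 1.2857)
E(b, T) = 27/14 (E(b, T) = 9/4 - ¼*9/7 = 9/4 - 9/28 = 27/14)
E(t, C(6)) + 96*(-86) = 27/14 + 96*(-86) = 27/14 - 8256 = -115557/14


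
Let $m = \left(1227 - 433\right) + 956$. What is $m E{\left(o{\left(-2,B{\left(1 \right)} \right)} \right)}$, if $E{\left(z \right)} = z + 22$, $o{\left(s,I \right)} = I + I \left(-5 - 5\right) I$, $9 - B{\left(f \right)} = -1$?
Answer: $-1694000$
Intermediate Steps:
$B{\left(f \right)} = 10$ ($B{\left(f \right)} = 9 - -1 = 9 + 1 = 10$)
$o{\left(s,I \right)} = I - 10 I^{2}$ ($o{\left(s,I \right)} = I + I \left(-10\right) I = I + - 10 I I = I - 10 I^{2}$)
$m = 1750$ ($m = 794 + 956 = 1750$)
$E{\left(z \right)} = 22 + z$
$m E{\left(o{\left(-2,B{\left(1 \right)} \right)} \right)} = 1750 \left(22 + 10 \left(1 - 100\right)\right) = 1750 \left(22 + 10 \left(-99\right)\right) = 1750 \left(22 - 990\right) = 1750 \left(-968\right) = -1694000$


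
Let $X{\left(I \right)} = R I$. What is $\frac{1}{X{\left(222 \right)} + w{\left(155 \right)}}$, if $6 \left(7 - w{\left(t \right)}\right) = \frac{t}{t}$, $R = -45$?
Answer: $- \frac{6}{59899} \approx -0.00010017$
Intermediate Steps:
$w{\left(t \right)} = \frac{41}{6}$ ($w{\left(t \right)} = 7 - \frac{t \frac{1}{t}}{6} = 7 - \frac{1}{6} = \frac{41}{6}$)
$X{\left(I \right)} = - 45 I$
$\frac{1}{X{\left(222 \right)} + w{\left(155 \right)}} = \frac{1}{\left(-45\right) 222 + \frac{41}{6}} = \frac{1}{-9990 + \frac{41}{6}} = \frac{1}{- \frac{59899}{6}} = - \frac{6}{59899}$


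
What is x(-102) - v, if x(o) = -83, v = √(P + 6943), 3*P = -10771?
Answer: -83 - √30174/3 ≈ -140.90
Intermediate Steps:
P = -10771/3 (P = (⅓)*(-10771) = -10771/3 ≈ -3590.3)
v = √30174/3 (v = √(-10771/3 + 6943) = √(10058/3) = √30174/3 ≈ 57.902)
x(-102) - v = -83 - √30174/3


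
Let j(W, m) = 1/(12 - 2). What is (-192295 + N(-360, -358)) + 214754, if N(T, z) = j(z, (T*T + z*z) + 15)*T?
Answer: 22423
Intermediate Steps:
j(W, m) = ⅒ (j(W, m) = 1/10 = ⅒)
N(T, z) = T/10
(-192295 + N(-360, -358)) + 214754 = (-192295 + (⅒)*(-360)) + 214754 = (-192295 - 36) + 214754 = -192331 + 214754 = 22423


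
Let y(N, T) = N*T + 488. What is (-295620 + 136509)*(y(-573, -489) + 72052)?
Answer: -56124336807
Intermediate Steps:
y(N, T) = 488 + N*T
(-295620 + 136509)*(y(-573, -489) + 72052) = (-295620 + 136509)*((488 - 573*(-489)) + 72052) = -159111*((488 + 280197) + 72052) = -159111*(280685 + 72052) = -159111*352737 = -56124336807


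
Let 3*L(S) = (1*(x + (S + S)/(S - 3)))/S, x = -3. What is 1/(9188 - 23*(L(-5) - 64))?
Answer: 60/639439 ≈ 9.3832e-5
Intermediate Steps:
L(S) = (-3 + 2*S/(-3 + S))/(3*S) (L(S) = ((1*(-3 + (S + S)/(S - 3)))/S)/3 = ((1*(-3 + (2*S)/(-3 + S)))/S)/3 = ((1*(-3 + 2*S/(-3 + S)))/S)/3 = ((-3 + 2*S/(-3 + S))/S)/3 = (-3 + 2*S/(-3 + S))/(3*S))
1/(9188 - 23*(L(-5) - 64)) = 1/(9188 - 23*((⅓)*(9 - 1*(-5))/(-5*(-3 - 5)) - 64)) = 1/(9188 - 23*((⅓)*(-⅕)*(9 + 5)/(-8) - 64)) = 1/(9188 - 23*((⅓)*(-⅕)*(-⅛)*14 - 64)) = 1/(9188 - 23*(7/60 - 64)) = 1/(9188 - 23*(-3833/60)) = 1/(9188 + 88159/60) = 1/(639439/60) = 60/639439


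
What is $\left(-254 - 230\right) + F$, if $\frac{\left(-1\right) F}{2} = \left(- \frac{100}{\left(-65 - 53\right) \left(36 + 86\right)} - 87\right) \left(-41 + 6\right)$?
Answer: $- \frac{23658076}{3599} \approx -6573.5$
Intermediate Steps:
$F = - \frac{21916160}{3599}$ ($F = - 2 \left(- \frac{100}{\left(-65 - 53\right) \left(36 + 86\right)} - 87\right) \left(-41 + 6\right) = - 2 \left(- \frac{100}{\left(-118\right) 122} - 87\right) \left(-35\right) = - 2 \left(- \frac{100}{-14396} - 87\right) \left(-35\right) = - 2 \left(\left(-100\right) \left(- \frac{1}{14396}\right) - 87\right) \left(-35\right) = - 2 \left(\frac{25}{3599} - 87\right) \left(-35\right) = - 2 \left(\left(- \frac{313088}{3599}\right) \left(-35\right)\right) = \left(-2\right) \frac{10958080}{3599} = - \frac{21916160}{3599} \approx -6089.5$)
$\left(-254 - 230\right) + F = \left(-254 - 230\right) - \frac{21916160}{3599} = -484 - \frac{21916160}{3599} = - \frac{23658076}{3599}$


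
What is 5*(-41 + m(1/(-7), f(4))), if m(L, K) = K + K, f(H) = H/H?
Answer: -195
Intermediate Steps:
f(H) = 1
m(L, K) = 2*K
5*(-41 + m(1/(-7), f(4))) = 5*(-41 + 2*1) = 5*(-41 + 2) = 5*(-39) = -195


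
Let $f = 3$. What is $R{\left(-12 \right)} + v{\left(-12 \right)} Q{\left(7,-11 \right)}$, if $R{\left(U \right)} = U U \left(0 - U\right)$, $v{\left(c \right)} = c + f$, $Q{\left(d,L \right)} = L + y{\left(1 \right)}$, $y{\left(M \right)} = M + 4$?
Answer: $1782$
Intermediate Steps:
$y{\left(M \right)} = 4 + M$
$Q{\left(d,L \right)} = 5 + L$ ($Q{\left(d,L \right)} = L + \left(4 + 1\right) = L + 5 = 5 + L$)
$v{\left(c \right)} = 3 + c$ ($v{\left(c \right)} = c + 3 = 3 + c$)
$R{\left(U \right)} = - U^{3}$ ($R{\left(U \right)} = U^{2} \left(- U\right) = - U^{3}$)
$R{\left(-12 \right)} + v{\left(-12 \right)} Q{\left(7,-11 \right)} = - \left(-12\right)^{3} + \left(3 - 12\right) \left(5 - 11\right) = \left(-1\right) \left(-1728\right) - -54 = 1728 + 54 = 1782$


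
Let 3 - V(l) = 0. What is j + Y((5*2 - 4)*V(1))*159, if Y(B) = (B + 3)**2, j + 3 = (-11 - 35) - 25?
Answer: 70045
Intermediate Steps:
V(l) = 3 (V(l) = 3 - 1*0 = 3 + 0 = 3)
j = -74 (j = -3 + ((-11 - 35) - 25) = -3 + (-46 - 25) = -3 - 71 = -74)
Y(B) = (3 + B)**2
j + Y((5*2 - 4)*V(1))*159 = -74 + (3 + (5*2 - 4)*3)**2*159 = -74 + (3 + (10 - 4)*3)**2*159 = -74 + (3 + 6*3)**2*159 = -74 + (3 + 18)**2*159 = -74 + 21**2*159 = -74 + 441*159 = -74 + 70119 = 70045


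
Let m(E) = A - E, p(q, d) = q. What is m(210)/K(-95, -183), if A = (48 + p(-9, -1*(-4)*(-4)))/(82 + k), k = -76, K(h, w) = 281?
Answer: -407/562 ≈ -0.72420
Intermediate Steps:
A = 13/2 (A = (48 - 9)/(82 - 76) = 39/6 = 39*(⅙) = 13/2 ≈ 6.5000)
m(E) = 13/2 - E
m(210)/K(-95, -183) = (13/2 - 1*210)/281 = (13/2 - 210)*(1/281) = -407/2*1/281 = -407/562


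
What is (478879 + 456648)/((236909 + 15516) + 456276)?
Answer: 935527/708701 ≈ 1.3201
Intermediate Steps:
(478879 + 456648)/((236909 + 15516) + 456276) = 935527/(252425 + 456276) = 935527/708701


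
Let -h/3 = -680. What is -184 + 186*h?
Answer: 379256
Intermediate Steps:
h = 2040 (h = -3*(-680) = 2040)
-184 + 186*h = -184 + 186*2040 = -184 + 379440 = 379256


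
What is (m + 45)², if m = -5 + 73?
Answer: 12769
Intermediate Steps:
m = 68
(m + 45)² = (68 + 45)² = 113² = 12769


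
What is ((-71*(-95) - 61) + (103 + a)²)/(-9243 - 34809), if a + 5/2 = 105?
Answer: -65219/58736 ≈ -1.1104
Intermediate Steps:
a = 205/2 (a = -5/2 + 105 = 205/2 ≈ 102.50)
((-71*(-95) - 61) + (103 + a)²)/(-9243 - 34809) = ((-71*(-95) - 61) + (103 + 205/2)²)/(-9243 - 34809) = ((6745 - 61) + (411/2)²)/(-44052) = (6684 + 168921/4)*(-1/44052) = (195657/4)*(-1/44052) = -65219/58736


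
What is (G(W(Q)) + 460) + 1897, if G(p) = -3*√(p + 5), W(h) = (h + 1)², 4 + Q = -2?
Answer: 2357 - 3*√30 ≈ 2340.6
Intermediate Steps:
Q = -6 (Q = -4 - 2 = -6)
W(h) = (1 + h)²
G(p) = -3*√(5 + p)
(G(W(Q)) + 460) + 1897 = (-3*√(5 + (1 - 6)²) + 460) + 1897 = (-3*√(5 + (-5)²) + 460) + 1897 = (-3*√(5 + 25) + 460) + 1897 = (-3*√30 + 460) + 1897 = (460 - 3*√30) + 1897 = 2357 - 3*√30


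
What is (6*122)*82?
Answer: 60024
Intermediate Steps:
(6*122)*82 = 732*82 = 60024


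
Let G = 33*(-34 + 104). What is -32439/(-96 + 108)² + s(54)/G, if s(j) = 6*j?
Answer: -4160413/18480 ≈ -225.13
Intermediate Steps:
G = 2310 (G = 33*70 = 2310)
-32439/(-96 + 108)² + s(54)/G = -32439/(-96 + 108)² + (6*54)/2310 = -32439/(12²) + 324*(1/2310) = -32439/144 + 54/385 = -32439*1/144 + 54/385 = -10813/48 + 54/385 = -4160413/18480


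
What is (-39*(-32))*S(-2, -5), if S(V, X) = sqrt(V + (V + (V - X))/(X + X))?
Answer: 624*I*sqrt(210)/5 ≈ 1808.5*I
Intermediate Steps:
S(V, X) = sqrt(V + (-X + 2*V)/(2*X)) (S(V, X) = sqrt(V + (-X + 2*V)/((2*X))) = sqrt(V + (-X + 2*V)*(1/(2*X))) = sqrt(V + (-X + 2*V)/(2*X)))
(-39*(-32))*S(-2, -5) = (-39*(-32))*(sqrt(-2 + 4*(-2) + 4*(-2)/(-5))/2) = 1248*(sqrt(-2 - 8 + 4*(-2)*(-1/5))/2) = 1248*(sqrt(-2 - 8 + 8/5)/2) = 1248*(sqrt(-42/5)/2) = 1248*((I*sqrt(210)/5)/2) = 1248*(I*sqrt(210)/10) = 624*I*sqrt(210)/5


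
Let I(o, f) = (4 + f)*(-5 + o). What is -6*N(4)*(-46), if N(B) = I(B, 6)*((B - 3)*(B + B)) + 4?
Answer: -20976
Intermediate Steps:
I(o, f) = (-5 + o)*(4 + f)
N(B) = 4 + 2*B*(-50 + 10*B)*(-3 + B) (N(B) = (-20 - 5*6 + 4*B + 6*B)*((B - 3)*(B + B)) + 4 = (-20 - 30 + 4*B + 6*B)*((-3 + B)*(2*B)) + 4 = (-50 + 10*B)*(2*B*(-3 + B)) + 4 = 2*B*(-50 + 10*B)*(-3 + B) + 4 = 4 + 2*B*(-50 + 10*B)*(-3 + B))
-6*N(4)*(-46) = -6*(4 - 160*4**2 + 20*4**3 + 300*4)*(-46) = -6*(4 - 160*16 + 20*64 + 1200)*(-46) = -6*(4 - 2560 + 1280 + 1200)*(-46) = -6*(-76)*(-46) = 456*(-46) = -20976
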